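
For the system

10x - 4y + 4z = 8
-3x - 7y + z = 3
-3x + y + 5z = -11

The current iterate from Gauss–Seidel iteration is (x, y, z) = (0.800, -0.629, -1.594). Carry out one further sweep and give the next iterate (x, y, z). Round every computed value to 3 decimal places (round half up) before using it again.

(1.186, -1.165, -1.255)

One sweep:
  x = (8 - (-4)·-0.629 - (4)·-1.594) / (10) = 1.186
  y = (3 - (-3)·1.186 - (1)·-1.594) / (-7) = -1.165
  z = (-11 - (-3)·1.186 - (1)·-1.165) / (5) = -1.255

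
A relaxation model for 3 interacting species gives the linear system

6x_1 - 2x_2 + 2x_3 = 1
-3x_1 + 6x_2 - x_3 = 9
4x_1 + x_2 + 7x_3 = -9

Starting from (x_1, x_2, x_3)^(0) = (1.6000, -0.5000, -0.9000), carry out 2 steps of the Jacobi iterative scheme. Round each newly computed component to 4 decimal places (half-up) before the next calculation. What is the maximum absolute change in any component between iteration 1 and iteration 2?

1.2929

Iteration 1:
  x_1 = (1 - (-2)·-0.5000 - (2)·-0.9000) / (6) = 0.3000
  x_2 = (9 - (-3)·1.6000 - (-1)·-0.9000) / (6) = 2.1500
  x_3 = (-9 - (4)·1.6000 - (1)·-0.5000) / (7) = -2.1286
Iteration 2:
  x_1 = (1 - (-2)·2.1500 - (2)·-2.1286) / (6) = 1.5929
  x_2 = (9 - (-3)·0.3000 - (-1)·-2.1286) / (6) = 1.2952
  x_3 = (-9 - (4)·0.3000 - (1)·2.1500) / (7) = -1.7643
Change: (1.2929, -0.8548, 0.3643) → max |·| = 1.2929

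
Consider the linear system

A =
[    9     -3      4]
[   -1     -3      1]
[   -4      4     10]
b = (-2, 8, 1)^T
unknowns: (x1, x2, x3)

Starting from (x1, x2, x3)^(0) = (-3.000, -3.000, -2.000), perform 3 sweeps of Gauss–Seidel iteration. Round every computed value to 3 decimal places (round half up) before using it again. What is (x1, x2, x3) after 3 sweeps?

Iteration 1:
  x1 = (-2 - (-3)·-3.000 - (4)·-2.000) / (9) = -0.333
  x2 = (8 - (-1)·-0.333 - (1)·-2.000) / (-3) = -3.222
  x3 = (1 - (-4)·-0.333 - (4)·-3.222) / (10) = 1.256
Iteration 2:
  x1 = (-2 - (-3)·-3.222 - (4)·1.256) / (9) = -1.854
  x2 = (8 - (-1)·-1.854 - (1)·1.256) / (-3) = -1.630
  x3 = (1 - (-4)·-1.854 - (4)·-1.630) / (10) = 0.010
Iteration 3:
  x1 = (-2 - (-3)·-1.630 - (4)·0.010) / (9) = -0.770
  x2 = (8 - (-1)·-0.770 - (1)·0.010) / (-3) = -2.407
  x3 = (1 - (-4)·-0.770 - (4)·-2.407) / (10) = 0.755

(-0.770, -2.407, 0.755)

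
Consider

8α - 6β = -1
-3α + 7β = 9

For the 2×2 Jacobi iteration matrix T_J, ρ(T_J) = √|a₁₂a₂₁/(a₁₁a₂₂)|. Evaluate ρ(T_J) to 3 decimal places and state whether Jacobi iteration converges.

a₁₂a₂₁/(a₁₁a₂₂) = (-6)·(-3) / ((8)·(7)) = 0.321429
ρ = √|0.321429| = √0.321429 = 0.567
ρ < 1, so Jacobi converges

0.567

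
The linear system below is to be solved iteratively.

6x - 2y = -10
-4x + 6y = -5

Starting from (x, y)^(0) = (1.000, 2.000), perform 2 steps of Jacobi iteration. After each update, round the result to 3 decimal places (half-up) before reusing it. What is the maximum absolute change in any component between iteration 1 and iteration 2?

Iteration 1:
  x = (-10 - (-2)·2.000) / (6) = -1.000
  y = (-5 - (-4)·1.000) / (6) = -0.167
Iteration 2:
  x = (-10 - (-2)·-0.167) / (6) = -1.722
  y = (-5 - (-4)·-1.000) / (6) = -1.500
Change: (-0.722, -1.333) → max |·| = 1.333

1.333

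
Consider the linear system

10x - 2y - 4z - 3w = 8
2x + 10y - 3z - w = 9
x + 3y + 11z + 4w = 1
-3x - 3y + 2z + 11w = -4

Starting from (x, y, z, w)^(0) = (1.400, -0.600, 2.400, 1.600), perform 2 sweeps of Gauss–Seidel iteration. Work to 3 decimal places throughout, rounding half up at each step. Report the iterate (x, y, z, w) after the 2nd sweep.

(0.883, 0.485, -0.404, 0.083)

Iteration 1:
  x = (8 - (-2)·-0.600 - (-4)·2.400 - (-3)·1.600) / (10) = 2.120
  y = (9 - (2)·2.120 - (-3)·2.400 - (-1)·1.600) / (10) = 1.356
  z = (1 - (1)·2.120 - (3)·1.356 - (4)·1.600) / (11) = -1.053
  w = (-4 - (-3)·2.120 - (-3)·1.356 - (2)·-1.053) / (11) = 0.776
Iteration 2:
  x = (8 - (-2)·1.356 - (-4)·-1.053 - (-3)·0.776) / (10) = 0.883
  y = (9 - (2)·0.883 - (-3)·-1.053 - (-1)·0.776) / (10) = 0.485
  z = (1 - (1)·0.883 - (3)·0.485 - (4)·0.776) / (11) = -0.404
  w = (-4 - (-3)·0.883 - (-3)·0.485 - (2)·-0.404) / (11) = 0.083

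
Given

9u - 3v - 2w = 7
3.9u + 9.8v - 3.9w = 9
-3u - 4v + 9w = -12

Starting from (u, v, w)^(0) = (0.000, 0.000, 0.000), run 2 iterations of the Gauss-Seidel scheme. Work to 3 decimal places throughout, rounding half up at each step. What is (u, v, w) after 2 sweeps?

Iteration 1:
  u = (7 - (-3)·0.000 - (-2)·0.000) / (9) = 0.778
  v = (9 - (3.9)·0.778 - (-3.9)·0.000) / (9.8) = 0.609
  w = (-12 - (-3)·0.778 - (-4)·0.609) / (9) = -0.803
Iteration 2:
  u = (7 - (-3)·0.609 - (-2)·-0.803) / (9) = 0.802
  v = (9 - (3.9)·0.802 - (-3.9)·-0.803) / (9.8) = 0.280
  w = (-12 - (-3)·0.802 - (-4)·0.280) / (9) = -0.942

(0.802, 0.280, -0.942)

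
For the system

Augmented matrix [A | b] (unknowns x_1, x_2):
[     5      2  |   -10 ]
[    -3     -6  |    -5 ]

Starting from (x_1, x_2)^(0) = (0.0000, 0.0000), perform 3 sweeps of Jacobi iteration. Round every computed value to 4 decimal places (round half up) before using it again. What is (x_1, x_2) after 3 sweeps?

Iteration 1:
  x_1 = (-10 - (2)·0.0000) / (5) = -2.0000
  x_2 = (-5 - (-3)·0.0000) / (-6) = 0.8333
Iteration 2:
  x_1 = (-10 - (2)·0.8333) / (5) = -2.3333
  x_2 = (-5 - (-3)·-2.0000) / (-6) = 1.8333
Iteration 3:
  x_1 = (-10 - (2)·1.8333) / (5) = -2.7333
  x_2 = (-5 - (-3)·-2.3333) / (-6) = 2.0000

(-2.7333, 2.0000)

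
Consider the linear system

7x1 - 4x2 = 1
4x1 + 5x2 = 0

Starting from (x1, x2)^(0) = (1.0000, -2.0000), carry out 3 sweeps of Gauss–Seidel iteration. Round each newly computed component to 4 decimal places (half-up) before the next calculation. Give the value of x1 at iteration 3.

-0.1314

Iteration 1:
  x1 = (1 - (-4)·-2.0000) / (7) = -1.0000
  x2 = (0 - (4)·-1.0000) / (5) = 0.8000
Iteration 2:
  x1 = (1 - (-4)·0.8000) / (7) = 0.6000
  x2 = (0 - (4)·0.6000) / (5) = -0.4800
Iteration 3:
  x1 = (1 - (-4)·-0.4800) / (7) = -0.1314
  x2 = (0 - (4)·-0.1314) / (5) = 0.1051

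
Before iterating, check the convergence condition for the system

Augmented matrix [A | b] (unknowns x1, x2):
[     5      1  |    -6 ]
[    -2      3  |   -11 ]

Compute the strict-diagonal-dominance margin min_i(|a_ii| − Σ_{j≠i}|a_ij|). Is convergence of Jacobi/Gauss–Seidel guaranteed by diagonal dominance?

1

row 1: |5| − (1) = 4
row 2: |3| − (2) = 1
minimum over rows = 1 → strictly diagonally dominant (convergence guaranteed)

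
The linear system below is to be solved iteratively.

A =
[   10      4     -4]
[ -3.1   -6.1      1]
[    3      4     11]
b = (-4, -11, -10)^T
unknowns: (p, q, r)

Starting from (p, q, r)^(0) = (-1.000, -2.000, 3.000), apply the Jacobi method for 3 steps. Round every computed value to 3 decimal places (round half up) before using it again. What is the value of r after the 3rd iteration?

Iteration 1:
  p = (-4 - (4)·-2.000 - (-4)·3.000) / (10) = 1.600
  q = (-11 - (-3.1)·-1.000 - (1)·3.000) / (-6.1) = 2.803
  r = (-10 - (3)·-1.000 - (4)·-2.000) / (11) = 0.091
Iteration 2:
  p = (-4 - (4)·2.803 - (-4)·0.091) / (10) = -1.485
  q = (-11 - (-3.1)·1.600 - (1)·0.091) / (-6.1) = 1.005
  r = (-10 - (3)·1.600 - (4)·2.803) / (11) = -2.365
Iteration 3:
  p = (-4 - (4)·1.005 - (-4)·-2.365) / (10) = -1.748
  q = (-11 - (-3.1)·-1.485 - (1)·-2.365) / (-6.1) = 2.170
  r = (-10 - (3)·-1.485 - (4)·1.005) / (11) = -0.870

-0.870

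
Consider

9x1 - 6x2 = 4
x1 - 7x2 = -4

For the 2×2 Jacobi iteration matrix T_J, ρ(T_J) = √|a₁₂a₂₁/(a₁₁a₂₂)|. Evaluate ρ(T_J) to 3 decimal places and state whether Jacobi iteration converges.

0.309

a₁₂a₂₁/(a₁₁a₂₂) = (-6)·(1) / ((9)·(-7)) = 0.095238
ρ = √|0.095238| = √0.095238 = 0.309
ρ < 1, so Jacobi converges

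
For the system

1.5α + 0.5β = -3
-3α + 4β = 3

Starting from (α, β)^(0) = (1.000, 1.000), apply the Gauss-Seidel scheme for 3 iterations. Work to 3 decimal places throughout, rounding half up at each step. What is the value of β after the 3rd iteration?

-0.625

Iteration 1:
  α = (-3 - (0.5)·1.000) / (1.5) = -2.333
  β = (3 - (-3)·-2.333) / (4) = -1.000
Iteration 2:
  α = (-3 - (0.5)·-1.000) / (1.5) = -1.667
  β = (3 - (-3)·-1.667) / (4) = -0.500
Iteration 3:
  α = (-3 - (0.5)·-0.500) / (1.5) = -1.833
  β = (3 - (-3)·-1.833) / (4) = -0.625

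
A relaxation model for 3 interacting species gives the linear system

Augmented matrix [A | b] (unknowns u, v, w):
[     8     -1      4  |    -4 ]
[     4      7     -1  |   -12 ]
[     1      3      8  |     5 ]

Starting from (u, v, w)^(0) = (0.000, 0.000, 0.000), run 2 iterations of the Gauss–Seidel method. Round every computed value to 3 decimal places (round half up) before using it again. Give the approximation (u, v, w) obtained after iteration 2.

(-1.290, -0.802, 1.087)

Iteration 1:
  u = (-4 - (-1)·0.000 - (4)·0.000) / (8) = -0.500
  v = (-12 - (4)·-0.500 - (-1)·0.000) / (7) = -1.429
  w = (5 - (1)·-0.500 - (3)·-1.429) / (8) = 1.223
Iteration 2:
  u = (-4 - (-1)·-1.429 - (4)·1.223) / (8) = -1.290
  v = (-12 - (4)·-1.290 - (-1)·1.223) / (7) = -0.802
  w = (5 - (1)·-1.290 - (3)·-0.802) / (8) = 1.087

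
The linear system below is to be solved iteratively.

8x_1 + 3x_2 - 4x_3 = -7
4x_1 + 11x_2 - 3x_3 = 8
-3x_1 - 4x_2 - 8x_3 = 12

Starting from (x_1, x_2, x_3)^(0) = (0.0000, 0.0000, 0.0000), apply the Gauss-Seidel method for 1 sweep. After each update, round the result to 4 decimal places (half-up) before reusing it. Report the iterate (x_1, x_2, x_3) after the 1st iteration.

(-0.8750, 1.0455, -1.6946)

Iteration 1:
  x_1 = (-7 - (3)·0.0000 - (-4)·0.0000) / (8) = -0.8750
  x_2 = (8 - (4)·-0.8750 - (-3)·0.0000) / (11) = 1.0455
  x_3 = (12 - (-3)·-0.8750 - (-4)·1.0455) / (-8) = -1.6946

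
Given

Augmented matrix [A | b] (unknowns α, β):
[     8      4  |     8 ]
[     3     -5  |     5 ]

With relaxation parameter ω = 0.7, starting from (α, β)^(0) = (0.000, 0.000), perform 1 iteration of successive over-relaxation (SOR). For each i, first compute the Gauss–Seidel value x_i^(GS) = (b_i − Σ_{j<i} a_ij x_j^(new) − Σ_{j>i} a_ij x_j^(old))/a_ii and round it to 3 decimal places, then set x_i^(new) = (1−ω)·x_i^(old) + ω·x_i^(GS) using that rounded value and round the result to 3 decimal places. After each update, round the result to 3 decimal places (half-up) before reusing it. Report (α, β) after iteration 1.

(0.700, -0.406)

Iteration 1:
  α: GS value = (8 - (4)·0.000) / (8) = 1.000;  α ← (1−ω)·0.000 + ω·1.000 = 0.700
  β: GS value = (5 - (3)·0.700) / (-5) = -0.580;  β ← (1−ω)·0.000 + ω·-0.580 = -0.406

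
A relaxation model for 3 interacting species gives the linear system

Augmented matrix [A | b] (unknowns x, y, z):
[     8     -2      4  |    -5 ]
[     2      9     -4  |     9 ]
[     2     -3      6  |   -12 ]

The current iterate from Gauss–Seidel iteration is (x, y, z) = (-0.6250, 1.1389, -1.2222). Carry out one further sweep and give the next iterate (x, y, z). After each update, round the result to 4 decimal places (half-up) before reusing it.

(0.2708, 0.3966, -1.8920)

One sweep:
  x = (-5 - (-2)·1.1389 - (4)·-1.2222) / (8) = 0.2708
  y = (9 - (2)·0.2708 - (-4)·-1.2222) / (9) = 0.3966
  z = (-12 - (2)·0.2708 - (-3)·0.3966) / (6) = -1.8920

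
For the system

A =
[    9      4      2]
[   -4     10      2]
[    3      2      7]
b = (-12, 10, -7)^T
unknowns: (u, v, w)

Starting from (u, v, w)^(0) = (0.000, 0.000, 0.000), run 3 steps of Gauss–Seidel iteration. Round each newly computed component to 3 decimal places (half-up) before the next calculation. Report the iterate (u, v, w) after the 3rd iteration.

(-1.454, 0.528, -0.528)

Iteration 1:
  u = (-12 - (4)·0.000 - (2)·0.000) / (9) = -1.333
  v = (10 - (-4)·-1.333 - (2)·0.000) / (10) = 0.467
  w = (-7 - (3)·-1.333 - (2)·0.467) / (7) = -0.562
Iteration 2:
  u = (-12 - (4)·0.467 - (2)·-0.562) / (9) = -1.416
  v = (10 - (-4)·-1.416 - (2)·-0.562) / (10) = 0.546
  w = (-7 - (3)·-1.416 - (2)·0.546) / (7) = -0.549
Iteration 3:
  u = (-12 - (4)·0.546 - (2)·-0.549) / (9) = -1.454
  v = (10 - (-4)·-1.454 - (2)·-0.549) / (10) = 0.528
  w = (-7 - (3)·-1.454 - (2)·0.528) / (7) = -0.528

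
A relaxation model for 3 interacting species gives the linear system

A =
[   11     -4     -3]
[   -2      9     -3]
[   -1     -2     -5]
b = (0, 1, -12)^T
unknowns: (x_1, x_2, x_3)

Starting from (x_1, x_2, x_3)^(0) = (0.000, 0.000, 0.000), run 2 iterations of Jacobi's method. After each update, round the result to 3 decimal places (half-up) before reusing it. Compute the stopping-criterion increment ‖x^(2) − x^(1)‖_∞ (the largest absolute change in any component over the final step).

0.800

Iteration 1:
  x_1 = (0 - (-4)·0.000 - (-3)·0.000) / (11) = 0.000
  x_2 = (1 - (-2)·0.000 - (-3)·0.000) / (9) = 0.111
  x_3 = (-12 - (-1)·0.000 - (-2)·0.000) / (-5) = 2.400
Iteration 2:
  x_1 = (0 - (-4)·0.111 - (-3)·2.400) / (11) = 0.695
  x_2 = (1 - (-2)·0.000 - (-3)·2.400) / (9) = 0.911
  x_3 = (-12 - (-1)·0.000 - (-2)·0.111) / (-5) = 2.356
Change: (0.695, 0.800, -0.044) → max |·| = 0.800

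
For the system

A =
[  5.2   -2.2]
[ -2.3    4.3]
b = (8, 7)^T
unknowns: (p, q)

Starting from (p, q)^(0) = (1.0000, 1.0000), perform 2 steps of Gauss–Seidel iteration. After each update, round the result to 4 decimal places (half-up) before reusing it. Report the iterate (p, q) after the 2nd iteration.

(2.6711, 3.0566)

Iteration 1:
  p = (8 - (-2.2)·1.0000) / (5.2) = 1.9615
  q = (7 - (-2.3)·1.9615) / (4.3) = 2.6771
Iteration 2:
  p = (8 - (-2.2)·2.6771) / (5.2) = 2.6711
  q = (7 - (-2.3)·2.6711) / (4.3) = 3.0566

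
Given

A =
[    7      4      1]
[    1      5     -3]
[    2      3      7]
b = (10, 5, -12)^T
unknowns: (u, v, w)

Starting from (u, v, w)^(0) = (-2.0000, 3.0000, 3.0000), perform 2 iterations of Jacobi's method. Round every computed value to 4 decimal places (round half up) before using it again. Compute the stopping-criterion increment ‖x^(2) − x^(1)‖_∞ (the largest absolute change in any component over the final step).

3.5143

Iteration 1:
  u = (10 - (4)·3.0000 - (1)·3.0000) / (7) = -0.7143
  v = (5 - (1)·-2.0000 - (-3)·3.0000) / (5) = 3.2000
  w = (-12 - (2)·-2.0000 - (3)·3.0000) / (7) = -2.4286
Iteration 2:
  u = (10 - (4)·3.2000 - (1)·-2.4286) / (7) = -0.0531
  v = (5 - (1)·-0.7143 - (-3)·-2.4286) / (5) = -0.3143
  w = (-12 - (2)·-0.7143 - (3)·3.2000) / (7) = -2.8816
Change: (0.6612, -3.5143, -0.4530) → max |·| = 3.5143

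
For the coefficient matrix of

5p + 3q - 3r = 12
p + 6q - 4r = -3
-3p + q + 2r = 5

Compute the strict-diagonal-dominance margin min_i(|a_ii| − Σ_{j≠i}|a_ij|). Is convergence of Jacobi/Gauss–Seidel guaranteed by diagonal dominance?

-2

row 1: |5| − (3+3) = -1
row 2: |6| − (1+4) = 1
row 3: |2| − (3+1) = -2
minimum over rows = -2 → not strictly diagonally dominant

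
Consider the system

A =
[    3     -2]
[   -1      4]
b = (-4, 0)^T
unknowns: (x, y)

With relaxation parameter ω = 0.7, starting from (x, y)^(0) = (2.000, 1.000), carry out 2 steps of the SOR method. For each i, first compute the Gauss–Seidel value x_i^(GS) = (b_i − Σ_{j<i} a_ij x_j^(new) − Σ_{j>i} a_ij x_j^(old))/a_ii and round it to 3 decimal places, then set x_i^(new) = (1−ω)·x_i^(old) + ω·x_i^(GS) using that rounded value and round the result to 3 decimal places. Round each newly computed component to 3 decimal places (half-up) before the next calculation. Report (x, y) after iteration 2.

Iteration 1:
  x: GS value = (-4 - (-2)·1.000) / (3) = -0.667;  x ← (1−ω)·2.000 + ω·-0.667 = 0.133
  y: GS value = (0 - (-1)·0.133) / (4) = 0.033;  y ← (1−ω)·1.000 + ω·0.033 = 0.323
Iteration 2:
  x: GS value = (-4 - (-2)·0.323) / (3) = -1.118;  x ← (1−ω)·0.133 + ω·-1.118 = -0.743
  y: GS value = (0 - (-1)·-0.743) / (4) = -0.186;  y ← (1−ω)·0.323 + ω·-0.186 = -0.033

(-0.743, -0.033)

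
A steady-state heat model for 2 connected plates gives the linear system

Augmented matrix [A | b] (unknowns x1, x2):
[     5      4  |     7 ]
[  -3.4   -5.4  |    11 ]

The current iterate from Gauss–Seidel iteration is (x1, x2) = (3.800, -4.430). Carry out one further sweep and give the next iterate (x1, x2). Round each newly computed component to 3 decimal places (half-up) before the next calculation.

(4.944, -5.150)

One sweep:
  x1 = (7 - (4)·-4.430) / (5) = 4.944
  x2 = (11 - (-3.4)·4.944) / (-5.4) = -5.150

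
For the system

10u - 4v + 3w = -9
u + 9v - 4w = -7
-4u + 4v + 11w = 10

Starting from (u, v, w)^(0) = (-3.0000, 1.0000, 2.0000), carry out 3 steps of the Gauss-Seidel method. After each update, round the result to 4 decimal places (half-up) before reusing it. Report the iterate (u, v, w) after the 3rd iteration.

Iteration 1:
  u = (-9 - (-4)·1.0000 - (3)·2.0000) / (10) = -1.1000
  v = (-7 - (1)·-1.1000 - (-4)·2.0000) / (9) = 0.2333
  w = (10 - (-4)·-1.1000 - (4)·0.2333) / (11) = 0.4243
Iteration 2:
  u = (-9 - (-4)·0.2333 - (3)·0.4243) / (10) = -0.9340
  v = (-7 - (1)·-0.9340 - (-4)·0.4243) / (9) = -0.4854
  w = (10 - (-4)·-0.9340 - (4)·-0.4854) / (11) = 0.7460
Iteration 3:
  u = (-9 - (-4)·-0.4854 - (3)·0.7460) / (10) = -1.3180
  v = (-7 - (1)·-1.3180 - (-4)·0.7460) / (9) = -0.2998
  w = (10 - (-4)·-1.3180 - (4)·-0.2998) / (11) = 0.5388

(-1.3180, -0.2998, 0.5388)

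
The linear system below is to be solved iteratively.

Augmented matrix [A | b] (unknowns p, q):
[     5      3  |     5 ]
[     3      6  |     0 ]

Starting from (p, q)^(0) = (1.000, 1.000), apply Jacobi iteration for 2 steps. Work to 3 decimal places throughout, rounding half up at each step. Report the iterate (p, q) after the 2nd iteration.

(1.300, -0.200)

Iteration 1:
  p = (5 - (3)·1.000) / (5) = 0.400
  q = (0 - (3)·1.000) / (6) = -0.500
Iteration 2:
  p = (5 - (3)·-0.500) / (5) = 1.300
  q = (0 - (3)·0.400) / (6) = -0.200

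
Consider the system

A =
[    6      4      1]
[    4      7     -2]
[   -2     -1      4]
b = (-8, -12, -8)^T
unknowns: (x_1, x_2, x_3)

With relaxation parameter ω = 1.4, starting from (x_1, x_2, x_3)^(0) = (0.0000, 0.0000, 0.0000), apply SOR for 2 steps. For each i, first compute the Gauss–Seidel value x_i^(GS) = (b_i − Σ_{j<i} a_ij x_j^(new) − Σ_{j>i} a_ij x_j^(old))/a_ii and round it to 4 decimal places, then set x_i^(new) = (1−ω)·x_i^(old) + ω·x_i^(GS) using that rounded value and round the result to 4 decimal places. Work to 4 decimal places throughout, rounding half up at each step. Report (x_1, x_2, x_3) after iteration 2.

(0.7585, -4.4137, -2.0443)

Iteration 1:
  x_1: GS value = (-8 - (4)·0.0000 - (1)·0.0000) / (6) = -1.3333;  x_1 ← (1−ω)·0.0000 + ω·-1.3333 = -1.8666
  x_2: GS value = (-12 - (4)·-1.8666 - (-2)·0.0000) / (7) = -0.6477;  x_2 ← (1−ω)·0.0000 + ω·-0.6477 = -0.9068
  x_3: GS value = (-8 - (-2)·-1.8666 - (-1)·-0.9068) / (4) = -3.1600;  x_3 ← (1−ω)·0.0000 + ω·-3.1600 = -4.4240
Iteration 2:
  x_1: GS value = (-8 - (4)·-0.9068 - (1)·-4.4240) / (6) = 0.0085;  x_1 ← (1−ω)·-1.8666 + ω·0.0085 = 0.7585
  x_2: GS value = (-12 - (4)·0.7585 - (-2)·-4.4240) / (7) = -3.4117;  x_2 ← (1−ω)·-0.9068 + ω·-3.4117 = -4.4137
  x_3: GS value = (-8 - (-2)·0.7585 - (-1)·-4.4137) / (4) = -2.7242;  x_3 ← (1−ω)·-4.4240 + ω·-2.7242 = -2.0443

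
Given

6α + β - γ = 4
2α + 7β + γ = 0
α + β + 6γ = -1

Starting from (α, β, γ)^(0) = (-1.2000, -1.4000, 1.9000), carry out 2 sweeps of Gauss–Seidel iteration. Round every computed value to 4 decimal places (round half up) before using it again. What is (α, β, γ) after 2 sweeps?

Iteration 1:
  α = (4 - (1)·-1.4000 - (-1)·1.9000) / (6) = 1.2167
  β = (0 - (2)·1.2167 - (1)·1.9000) / (7) = -0.6191
  γ = (-1 - (1)·1.2167 - (1)·-0.6191) / (6) = -0.2663
Iteration 2:
  α = (4 - (1)·-0.6191 - (-1)·-0.2663) / (6) = 0.7255
  β = (0 - (2)·0.7255 - (1)·-0.2663) / (7) = -0.1692
  γ = (-1 - (1)·0.7255 - (1)·-0.1692) / (6) = -0.2594

(0.7255, -0.1692, -0.2594)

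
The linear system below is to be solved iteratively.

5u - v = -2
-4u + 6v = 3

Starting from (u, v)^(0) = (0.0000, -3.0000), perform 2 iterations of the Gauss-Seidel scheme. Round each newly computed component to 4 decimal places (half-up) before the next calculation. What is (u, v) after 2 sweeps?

(-0.4333, 0.2111)

Iteration 1:
  u = (-2 - (-1)·-3.0000) / (5) = -1.0000
  v = (3 - (-4)·-1.0000) / (6) = -0.1667
Iteration 2:
  u = (-2 - (-1)·-0.1667) / (5) = -0.4333
  v = (3 - (-4)·-0.4333) / (6) = 0.2111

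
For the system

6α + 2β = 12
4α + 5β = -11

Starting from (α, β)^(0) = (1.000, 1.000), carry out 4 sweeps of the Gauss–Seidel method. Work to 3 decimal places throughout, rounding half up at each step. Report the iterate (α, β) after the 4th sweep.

Iteration 1:
  α = (12 - (2)·1.000) / (6) = 1.667
  β = (-11 - (4)·1.667) / (5) = -3.534
Iteration 2:
  α = (12 - (2)·-3.534) / (6) = 3.178
  β = (-11 - (4)·3.178) / (5) = -4.742
Iteration 3:
  α = (12 - (2)·-4.742) / (6) = 3.581
  β = (-11 - (4)·3.581) / (5) = -5.065
Iteration 4:
  α = (12 - (2)·-5.065) / (6) = 3.688
  β = (-11 - (4)·3.688) / (5) = -5.150

(3.688, -5.150)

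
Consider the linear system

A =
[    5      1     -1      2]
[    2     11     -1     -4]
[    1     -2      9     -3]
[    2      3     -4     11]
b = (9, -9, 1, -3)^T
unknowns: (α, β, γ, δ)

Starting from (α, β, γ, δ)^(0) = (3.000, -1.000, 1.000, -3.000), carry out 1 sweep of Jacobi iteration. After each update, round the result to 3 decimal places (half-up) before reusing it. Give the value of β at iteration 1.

-2.364

Iteration 1:
  α = (9 - (1)·-1.000 - (-1)·1.000 - (2)·-3.000) / (5) = 3.400
  β = (-9 - (2)·3.000 - (-1)·1.000 - (-4)·-3.000) / (11) = -2.364
  γ = (1 - (1)·3.000 - (-2)·-1.000 - (-3)·-3.000) / (9) = -1.444
  δ = (-3 - (2)·3.000 - (3)·-1.000 - (-4)·1.000) / (11) = -0.182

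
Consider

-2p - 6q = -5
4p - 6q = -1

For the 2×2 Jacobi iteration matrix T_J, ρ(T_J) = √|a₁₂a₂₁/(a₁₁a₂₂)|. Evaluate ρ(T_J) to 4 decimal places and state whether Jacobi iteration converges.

1.4142

a₁₂a₂₁/(a₁₁a₂₂) = (-6)·(4) / ((-2)·(-6)) = -2.000000
ρ = √|-2.000000| = √2.000000 = 1.4142
ρ > 1, so Jacobi diverges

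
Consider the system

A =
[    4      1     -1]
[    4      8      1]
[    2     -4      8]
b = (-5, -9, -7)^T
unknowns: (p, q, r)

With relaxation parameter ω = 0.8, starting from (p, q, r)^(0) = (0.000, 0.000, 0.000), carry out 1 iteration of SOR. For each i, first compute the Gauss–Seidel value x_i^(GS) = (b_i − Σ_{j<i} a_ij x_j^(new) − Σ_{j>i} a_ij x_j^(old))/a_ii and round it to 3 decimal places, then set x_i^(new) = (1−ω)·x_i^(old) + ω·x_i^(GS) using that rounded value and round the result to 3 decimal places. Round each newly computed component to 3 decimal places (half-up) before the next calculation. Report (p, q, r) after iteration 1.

Iteration 1:
  p: GS value = (-5 - (1)·0.000 - (-1)·0.000) / (4) = -1.250;  p ← (1−ω)·0.000 + ω·-1.250 = -1.000
  q: GS value = (-9 - (4)·-1.000 - (1)·0.000) / (8) = -0.625;  q ← (1−ω)·0.000 + ω·-0.625 = -0.500
  r: GS value = (-7 - (2)·-1.000 - (-4)·-0.500) / (8) = -0.875;  r ← (1−ω)·0.000 + ω·-0.875 = -0.700

(-1.000, -0.500, -0.700)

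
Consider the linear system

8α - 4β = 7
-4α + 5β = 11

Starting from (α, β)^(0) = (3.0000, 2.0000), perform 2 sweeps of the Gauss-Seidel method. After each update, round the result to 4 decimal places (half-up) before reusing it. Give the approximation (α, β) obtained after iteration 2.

Iteration 1:
  α = (7 - (-4)·2.0000) / (8) = 1.8750
  β = (11 - (-4)·1.8750) / (5) = 3.7000
Iteration 2:
  α = (7 - (-4)·3.7000) / (8) = 2.7250
  β = (11 - (-4)·2.7250) / (5) = 4.3800

(2.7250, 4.3800)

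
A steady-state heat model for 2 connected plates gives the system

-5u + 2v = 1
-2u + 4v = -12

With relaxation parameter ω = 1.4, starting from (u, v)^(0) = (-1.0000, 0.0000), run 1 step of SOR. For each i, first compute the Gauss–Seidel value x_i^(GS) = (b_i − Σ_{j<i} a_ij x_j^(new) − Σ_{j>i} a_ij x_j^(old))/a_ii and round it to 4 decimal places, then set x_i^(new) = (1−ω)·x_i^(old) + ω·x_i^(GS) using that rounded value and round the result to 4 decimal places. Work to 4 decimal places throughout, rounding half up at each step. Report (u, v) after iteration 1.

Iteration 1:
  u: GS value = (1 - (2)·0.0000) / (-5) = -0.2000;  u ← (1−ω)·-1.0000 + ω·-0.2000 = 0.1200
  v: GS value = (-12 - (-2)·0.1200) / (4) = -2.9400;  v ← (1−ω)·0.0000 + ω·-2.9400 = -4.1160

(0.1200, -4.1160)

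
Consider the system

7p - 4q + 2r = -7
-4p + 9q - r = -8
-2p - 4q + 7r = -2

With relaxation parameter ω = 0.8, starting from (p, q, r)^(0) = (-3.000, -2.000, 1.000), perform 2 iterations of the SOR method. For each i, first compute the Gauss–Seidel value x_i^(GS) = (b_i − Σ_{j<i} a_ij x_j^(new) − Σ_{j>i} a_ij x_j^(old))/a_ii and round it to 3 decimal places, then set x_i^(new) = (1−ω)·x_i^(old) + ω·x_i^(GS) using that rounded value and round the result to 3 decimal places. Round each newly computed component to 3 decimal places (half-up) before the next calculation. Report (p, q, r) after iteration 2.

Iteration 1:
  p: GS value = (-7 - (-4)·-2.000 - (2)·1.000) / (7) = -2.429;  p ← (1−ω)·-3.000 + ω·-2.429 = -2.543
  q: GS value = (-8 - (-4)·-2.543 - (-1)·1.000) / (9) = -1.908;  q ← (1−ω)·-2.000 + ω·-1.908 = -1.926
  r: GS value = (-2 - (-2)·-2.543 - (-4)·-1.926) / (7) = -2.113;  r ← (1−ω)·1.000 + ω·-2.113 = -1.490
Iteration 2:
  p: GS value = (-7 - (-4)·-1.926 - (2)·-1.490) / (7) = -1.675;  p ← (1−ω)·-2.543 + ω·-1.675 = -1.849
  q: GS value = (-8 - (-4)·-1.849 - (-1)·-1.490) / (9) = -1.876;  q ← (1−ω)·-1.926 + ω·-1.876 = -1.886
  r: GS value = (-2 - (-2)·-1.849 - (-4)·-1.886) / (7) = -1.892;  r ← (1−ω)·-1.490 + ω·-1.892 = -1.812

(-1.849, -1.886, -1.812)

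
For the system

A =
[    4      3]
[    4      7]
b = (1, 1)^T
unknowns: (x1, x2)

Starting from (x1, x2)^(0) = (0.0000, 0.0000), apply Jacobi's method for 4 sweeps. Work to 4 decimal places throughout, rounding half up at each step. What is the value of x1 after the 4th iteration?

0.2040

Iteration 1:
  x1 = (1 - (3)·0.0000) / (4) = 0.2500
  x2 = (1 - (4)·0.0000) / (7) = 0.1429
Iteration 2:
  x1 = (1 - (3)·0.1429) / (4) = 0.1428
  x2 = (1 - (4)·0.2500) / (7) = 0.0000
Iteration 3:
  x1 = (1 - (3)·0.0000) / (4) = 0.2500
  x2 = (1 - (4)·0.1428) / (7) = 0.0613
Iteration 4:
  x1 = (1 - (3)·0.0613) / (4) = 0.2040
  x2 = (1 - (4)·0.2500) / (7) = 0.0000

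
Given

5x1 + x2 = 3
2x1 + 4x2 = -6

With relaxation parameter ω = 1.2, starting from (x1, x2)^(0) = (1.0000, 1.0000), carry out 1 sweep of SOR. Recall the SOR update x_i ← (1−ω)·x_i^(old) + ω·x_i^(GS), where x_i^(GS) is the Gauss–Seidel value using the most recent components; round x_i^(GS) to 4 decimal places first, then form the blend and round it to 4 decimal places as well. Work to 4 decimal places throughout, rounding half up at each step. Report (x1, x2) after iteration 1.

(0.2800, -2.1680)

Iteration 1:
  x1: GS value = (3 - (1)·1.0000) / (5) = 0.4000;  x1 ← (1−ω)·1.0000 + ω·0.4000 = 0.2800
  x2: GS value = (-6 - (2)·0.2800) / (4) = -1.6400;  x2 ← (1−ω)·1.0000 + ω·-1.6400 = -2.1680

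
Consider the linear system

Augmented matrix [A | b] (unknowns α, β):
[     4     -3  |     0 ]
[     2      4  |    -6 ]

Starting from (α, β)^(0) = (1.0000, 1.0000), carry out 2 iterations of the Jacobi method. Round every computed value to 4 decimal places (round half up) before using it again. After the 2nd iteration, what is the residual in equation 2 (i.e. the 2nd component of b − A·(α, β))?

Iteration 1:
  α = (0 - (-3)·1.0000) / (4) = 0.7500
  β = (-6 - (2)·1.0000) / (4) = -2.0000
Iteration 2:
  α = (0 - (-3)·-2.0000) / (4) = -1.5000
  β = (-6 - (2)·0.7500) / (4) = -1.8750
Residual b − A·x = (0.3750, 4.5000)

4.5000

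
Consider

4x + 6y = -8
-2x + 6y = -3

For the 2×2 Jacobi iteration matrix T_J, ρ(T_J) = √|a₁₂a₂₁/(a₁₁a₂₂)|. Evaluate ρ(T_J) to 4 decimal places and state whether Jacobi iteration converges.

a₁₂a₂₁/(a₁₁a₂₂) = (6)·(-2) / ((4)·(6)) = -0.500000
ρ = √|-0.500000| = √0.500000 = 0.7071
ρ < 1, so Jacobi converges

0.7071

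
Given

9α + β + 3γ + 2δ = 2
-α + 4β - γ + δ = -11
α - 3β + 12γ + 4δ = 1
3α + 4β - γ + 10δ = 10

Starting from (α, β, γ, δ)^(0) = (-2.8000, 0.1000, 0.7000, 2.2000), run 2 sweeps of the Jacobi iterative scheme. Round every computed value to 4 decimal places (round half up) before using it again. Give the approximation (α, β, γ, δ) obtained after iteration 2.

Iteration 1:
  α = (2 - (1)·0.1000 - (3)·0.7000 - (2)·2.2000) / (9) = -0.5111
  β = (-11 - (-1)·-2.8000 - (-1)·0.7000 - (1)·2.2000) / (4) = -3.8250
  γ = (1 - (1)·-2.8000 - (-3)·0.1000 - (4)·2.2000) / (12) = -0.3917
  δ = (10 - (3)·-2.8000 - (4)·0.1000 - (-1)·0.7000) / (10) = 1.8700
Iteration 2:
  α = (2 - (1)·-3.8250 - (3)·-0.3917 - (2)·1.8700) / (9) = 0.3622
  β = (-11 - (-1)·-0.5111 - (-1)·-0.3917 - (1)·1.8700) / (4) = -3.4432
  γ = (1 - (1)·-0.5111 - (-3)·-3.8250 - (4)·1.8700) / (12) = -1.4537
  δ = (10 - (3)·-0.5111 - (4)·-3.8250 - (-1)·-0.3917) / (10) = 2.6442

(0.3622, -3.4432, -1.4537, 2.6442)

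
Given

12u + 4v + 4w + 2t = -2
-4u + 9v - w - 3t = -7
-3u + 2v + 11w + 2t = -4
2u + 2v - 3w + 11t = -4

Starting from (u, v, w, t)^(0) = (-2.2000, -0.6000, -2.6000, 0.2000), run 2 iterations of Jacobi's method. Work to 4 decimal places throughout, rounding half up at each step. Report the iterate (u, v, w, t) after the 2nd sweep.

(0.8835, -0.6794, 0.3348, -0.4046)

Iteration 1:
  u = (-2 - (4)·-0.6000 - (4)·-2.6000 - (2)·0.2000) / (12) = 0.8667
  v = (-7 - (-4)·-2.2000 - (-1)·-2.6000 - (-3)·0.2000) / (9) = -1.9778
  w = (-4 - (-3)·-2.2000 - (2)·-0.6000 - (2)·0.2000) / (11) = -0.8909
  t = (-4 - (2)·-2.2000 - (2)·-0.6000 - (-3)·-2.6000) / (11) = -0.5636
Iteration 2:
  u = (-2 - (4)·-1.9778 - (4)·-0.8909 - (2)·-0.5636) / (12) = 0.8835
  v = (-7 - (-4)·0.8667 - (-1)·-0.8909 - (-3)·-0.5636) / (9) = -0.6794
  w = (-4 - (-3)·0.8667 - (2)·-1.9778 - (2)·-0.5636) / (11) = 0.3348
  t = (-4 - (2)·0.8667 - (2)·-1.9778 - (-3)·-0.8909) / (11) = -0.4046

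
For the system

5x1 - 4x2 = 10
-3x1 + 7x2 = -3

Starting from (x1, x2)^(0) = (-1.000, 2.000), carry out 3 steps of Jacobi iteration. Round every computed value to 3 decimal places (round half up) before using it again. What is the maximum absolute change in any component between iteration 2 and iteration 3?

1.577

Iteration 1:
  x1 = (10 - (-4)·2.000) / (5) = 3.600
  x2 = (-3 - (-3)·-1.000) / (7) = -0.857
Iteration 2:
  x1 = (10 - (-4)·-0.857) / (5) = 1.314
  x2 = (-3 - (-3)·3.600) / (7) = 1.114
Iteration 3:
  x1 = (10 - (-4)·1.114) / (5) = 2.891
  x2 = (-3 - (-3)·1.314) / (7) = 0.135
Change: (1.577, -0.979) → max |·| = 1.577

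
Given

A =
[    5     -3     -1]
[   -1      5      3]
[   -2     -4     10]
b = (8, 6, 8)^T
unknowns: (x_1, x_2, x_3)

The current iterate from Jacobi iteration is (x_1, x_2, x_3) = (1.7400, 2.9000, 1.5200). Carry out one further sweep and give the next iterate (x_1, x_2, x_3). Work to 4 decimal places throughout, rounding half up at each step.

(3.6440, 0.6360, 2.3080)

One sweep:
  x_1 = (8 - (-3)·2.9000 - (-1)·1.5200) / (5) = 3.6440
  x_2 = (6 - (-1)·1.7400 - (3)·1.5200) / (5) = 0.6360
  x_3 = (8 - (-2)·1.7400 - (-4)·2.9000) / (10) = 2.3080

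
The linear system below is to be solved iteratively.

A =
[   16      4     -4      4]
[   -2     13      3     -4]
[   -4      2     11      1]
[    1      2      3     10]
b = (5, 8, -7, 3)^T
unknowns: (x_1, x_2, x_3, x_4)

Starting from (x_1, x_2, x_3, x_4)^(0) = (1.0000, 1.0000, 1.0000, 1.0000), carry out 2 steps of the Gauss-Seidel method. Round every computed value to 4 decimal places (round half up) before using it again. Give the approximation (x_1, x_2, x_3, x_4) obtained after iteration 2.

Iteration 1:
  x_1 = (5 - (4)·1.0000 - (-4)·1.0000 - (4)·1.0000) / (16) = 0.0625
  x_2 = (8 - (-2)·0.0625 - (3)·1.0000 - (-4)·1.0000) / (13) = 0.7019
  x_3 = (-7 - (-4)·0.0625 - (2)·0.7019 - (1)·1.0000) / (11) = -0.8322
  x_4 = (3 - (1)·0.0625 - (2)·0.7019 - (3)·-0.8322) / (10) = 0.4030
Iteration 2:
  x_1 = (5 - (4)·0.7019 - (-4)·-0.8322 - (4)·0.4030) / (16) = -0.1718
  x_2 = (8 - (-2)·-0.1718 - (3)·-0.8322 - (-4)·0.4030) / (13) = 0.9050
  x_3 = (-7 - (-4)·-0.1718 - (2)·0.9050 - (1)·0.4030) / (11) = -0.9000
  x_4 = (3 - (1)·-0.1718 - (2)·0.9050 - (3)·-0.9000) / (10) = 0.4062

(-0.1718, 0.9050, -0.9000, 0.4062)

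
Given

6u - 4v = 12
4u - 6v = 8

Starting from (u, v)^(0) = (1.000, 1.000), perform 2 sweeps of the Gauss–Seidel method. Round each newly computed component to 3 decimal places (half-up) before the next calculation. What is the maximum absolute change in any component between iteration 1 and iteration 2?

0.370

Iteration 1:
  u = (12 - (-4)·1.000) / (6) = 2.667
  v = (8 - (4)·2.667) / (-6) = 0.445
Iteration 2:
  u = (12 - (-4)·0.445) / (6) = 2.297
  v = (8 - (4)·2.297) / (-6) = 0.198
Change: (-0.370, -0.247) → max |·| = 0.370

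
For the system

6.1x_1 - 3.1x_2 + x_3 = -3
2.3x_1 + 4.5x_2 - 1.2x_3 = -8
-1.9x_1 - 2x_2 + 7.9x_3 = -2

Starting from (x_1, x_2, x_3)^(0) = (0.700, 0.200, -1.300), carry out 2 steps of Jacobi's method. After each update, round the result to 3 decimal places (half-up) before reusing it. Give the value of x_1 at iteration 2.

-1.748

Iteration 1:
  x_1 = (-3 - (-3.1)·0.200 - (1)·-1.300) / (6.1) = -0.177
  x_2 = (-8 - (2.3)·0.700 - (-1.2)·-1.300) / (4.5) = -2.482
  x_3 = (-2 - (-1.9)·0.700 - (-2)·0.200) / (7.9) = -0.034
Iteration 2:
  x_1 = (-3 - (-3.1)·-2.482 - (1)·-0.034) / (6.1) = -1.748
  x_2 = (-8 - (2.3)·-0.177 - (-1.2)·-0.034) / (4.5) = -1.696
  x_3 = (-2 - (-1.9)·-0.177 - (-2)·-2.482) / (7.9) = -0.924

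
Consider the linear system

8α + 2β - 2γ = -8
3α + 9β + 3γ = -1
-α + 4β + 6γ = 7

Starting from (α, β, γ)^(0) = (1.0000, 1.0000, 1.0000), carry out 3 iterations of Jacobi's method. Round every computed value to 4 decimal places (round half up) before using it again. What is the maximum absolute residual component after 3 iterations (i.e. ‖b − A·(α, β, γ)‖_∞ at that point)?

1.6356

Iteration 1:
  α = (-8 - (2)·1.0000 - (-2)·1.0000) / (8) = -1.0000
  β = (-1 - (3)·1.0000 - (3)·1.0000) / (9) = -0.7778
  γ = (7 - (-1)·1.0000 - (4)·1.0000) / (6) = 0.6667
Iteration 2:
  α = (-8 - (2)·-0.7778 - (-2)·0.6667) / (8) = -0.6389
  β = (-1 - (3)·-1.0000 - (3)·0.6667) / (9) = 0.0000
  γ = (7 - (-1)·-1.0000 - (4)·-0.7778) / (6) = 1.5185
Iteration 3:
  α = (-8 - (2)·0.0000 - (-2)·1.5185) / (8) = -0.6204
  β = (-1 - (3)·-0.6389 - (3)·1.5185) / (9) = -0.4043
  γ = (7 - (-1)·-0.6389 - (4)·0.0000) / (6) = 1.0602
Residual b − A·x = (-0.1078, 1.3193, 1.6356); ∞-norm = 1.6356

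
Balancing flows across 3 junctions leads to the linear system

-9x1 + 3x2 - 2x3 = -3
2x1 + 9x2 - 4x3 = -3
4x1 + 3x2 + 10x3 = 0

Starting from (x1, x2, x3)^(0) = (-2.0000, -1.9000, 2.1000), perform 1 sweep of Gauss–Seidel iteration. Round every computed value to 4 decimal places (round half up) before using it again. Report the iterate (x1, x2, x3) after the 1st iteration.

Iteration 1:
  x1 = (-3 - (3)·-1.9000 - (-2)·2.1000) / (-9) = -0.7667
  x2 = (-3 - (2)·-0.7667 - (-4)·2.1000) / (9) = 0.7704
  x3 = (0 - (4)·-0.7667 - (3)·0.7704) / (10) = 0.0756

(-0.7667, 0.7704, 0.0756)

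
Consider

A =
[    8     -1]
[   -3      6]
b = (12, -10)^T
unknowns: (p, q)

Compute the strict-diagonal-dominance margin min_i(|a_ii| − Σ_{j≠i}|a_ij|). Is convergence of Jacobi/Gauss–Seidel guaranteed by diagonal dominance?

row 1: |8| − (1) = 7
row 2: |6| − (3) = 3
minimum over rows = 3 → strictly diagonally dominant (convergence guaranteed)

3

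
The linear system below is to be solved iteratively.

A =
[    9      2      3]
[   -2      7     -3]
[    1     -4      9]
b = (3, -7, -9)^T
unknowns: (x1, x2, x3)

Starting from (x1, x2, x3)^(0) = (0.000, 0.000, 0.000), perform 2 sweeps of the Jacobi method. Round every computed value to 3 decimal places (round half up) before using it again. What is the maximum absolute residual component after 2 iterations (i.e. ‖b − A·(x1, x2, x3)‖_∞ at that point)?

2.108

Iteration 1:
  x1 = (3 - (2)·0.000 - (3)·0.000) / (9) = 0.333
  x2 = (-7 - (-2)·0.000 - (-3)·0.000) / (7) = -1.000
  x3 = (-9 - (1)·0.000 - (-4)·0.000) / (9) = -1.000
Iteration 2:
  x1 = (3 - (2)·-1.000 - (3)·-1.000) / (9) = 0.889
  x2 = (-7 - (-2)·0.333 - (-3)·-1.000) / (7) = -1.333
  x3 = (-9 - (1)·0.333 - (-4)·-1.000) / (9) = -1.481
Residual b − A·x = (2.108, -0.334, -1.892); ∞-norm = 2.108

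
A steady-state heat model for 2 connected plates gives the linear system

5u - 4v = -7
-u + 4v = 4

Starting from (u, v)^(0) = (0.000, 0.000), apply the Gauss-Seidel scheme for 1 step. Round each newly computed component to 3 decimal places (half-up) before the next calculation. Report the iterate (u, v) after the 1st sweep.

Iteration 1:
  u = (-7 - (-4)·0.000) / (5) = -1.400
  v = (4 - (-1)·-1.400) / (4) = 0.650

(-1.400, 0.650)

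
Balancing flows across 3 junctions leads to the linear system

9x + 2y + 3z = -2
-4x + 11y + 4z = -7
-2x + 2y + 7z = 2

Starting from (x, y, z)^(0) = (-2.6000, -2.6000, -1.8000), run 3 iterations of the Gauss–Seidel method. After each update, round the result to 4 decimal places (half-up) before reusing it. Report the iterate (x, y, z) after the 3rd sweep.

Iteration 1:
  x = (-2 - (2)·-2.6000 - (3)·-1.8000) / (9) = 0.9556
  y = (-7 - (-4)·0.9556 - (4)·-1.8000) / (11) = 0.3657
  z = (2 - (-2)·0.9556 - (2)·0.3657) / (7) = 0.4543
Iteration 2:
  x = (-2 - (2)·0.3657 - (3)·0.4543) / (9) = -0.4549
  y = (-7 - (-4)·-0.4549 - (4)·0.4543) / (11) = -0.9670
  z = (2 - (-2)·-0.4549 - (2)·-0.9670) / (7) = 0.4320
Iteration 3:
  x = (-2 - (2)·-0.9670 - (3)·0.4320) / (9) = -0.1513
  y = (-7 - (-4)·-0.1513 - (4)·0.4320) / (11) = -0.8485
  z = (2 - (-2)·-0.1513 - (2)·-0.8485) / (7) = 0.4849

(-0.1513, -0.8485, 0.4849)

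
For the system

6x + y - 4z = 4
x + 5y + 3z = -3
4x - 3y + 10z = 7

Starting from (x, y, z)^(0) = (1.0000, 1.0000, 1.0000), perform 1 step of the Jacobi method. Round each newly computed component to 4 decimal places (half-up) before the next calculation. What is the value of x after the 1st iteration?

1.1667

Iteration 1:
  x = (4 - (1)·1.0000 - (-4)·1.0000) / (6) = 1.1667
  y = (-3 - (1)·1.0000 - (3)·1.0000) / (5) = -1.4000
  z = (7 - (4)·1.0000 - (-3)·1.0000) / (10) = 0.6000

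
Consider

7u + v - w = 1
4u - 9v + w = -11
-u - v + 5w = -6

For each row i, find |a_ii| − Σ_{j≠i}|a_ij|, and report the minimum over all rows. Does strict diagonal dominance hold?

row 1: |7| − (1+1) = 5
row 2: |-9| − (4+1) = 4
row 3: |5| − (1+1) = 3
minimum over rows = 3 → strictly diagonally dominant (convergence guaranteed)

3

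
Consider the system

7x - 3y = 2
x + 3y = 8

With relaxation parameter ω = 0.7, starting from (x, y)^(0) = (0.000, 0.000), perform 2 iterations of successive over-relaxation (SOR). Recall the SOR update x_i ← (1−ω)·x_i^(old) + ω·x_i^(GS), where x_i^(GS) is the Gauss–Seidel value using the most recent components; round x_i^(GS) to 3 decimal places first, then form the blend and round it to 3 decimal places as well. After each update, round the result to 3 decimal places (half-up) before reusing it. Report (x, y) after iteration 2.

Iteration 1:
  x: GS value = (2 - (-3)·0.000) / (7) = 0.286;  x ← (1−ω)·0.000 + ω·0.286 = 0.200
  y: GS value = (8 - (1)·0.200) / (3) = 2.600;  y ← (1−ω)·0.000 + ω·2.600 = 1.820
Iteration 2:
  x: GS value = (2 - (-3)·1.820) / (7) = 1.066;  x ← (1−ω)·0.200 + ω·1.066 = 0.806
  y: GS value = (8 - (1)·0.806) / (3) = 2.398;  y ← (1−ω)·1.820 + ω·2.398 = 2.225

(0.806, 2.225)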